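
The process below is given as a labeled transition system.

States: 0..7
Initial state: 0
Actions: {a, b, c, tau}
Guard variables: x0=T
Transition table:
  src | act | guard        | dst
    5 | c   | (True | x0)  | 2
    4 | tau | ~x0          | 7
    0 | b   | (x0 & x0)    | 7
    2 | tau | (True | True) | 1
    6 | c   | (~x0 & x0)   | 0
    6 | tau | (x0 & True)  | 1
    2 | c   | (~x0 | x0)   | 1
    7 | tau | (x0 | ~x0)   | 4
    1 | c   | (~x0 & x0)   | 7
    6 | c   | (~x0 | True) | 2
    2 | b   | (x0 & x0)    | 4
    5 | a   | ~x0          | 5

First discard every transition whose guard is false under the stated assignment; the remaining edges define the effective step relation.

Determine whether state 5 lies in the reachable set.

Guard filter leaves 8 enabled edge(s).
Layer 0: {0}
Layer 1: {7}  now seen {0,7}
Layer 2: {4}  now seen {0,4,7}
Reachable = {0,4,7}

Answer: UNREACHABLE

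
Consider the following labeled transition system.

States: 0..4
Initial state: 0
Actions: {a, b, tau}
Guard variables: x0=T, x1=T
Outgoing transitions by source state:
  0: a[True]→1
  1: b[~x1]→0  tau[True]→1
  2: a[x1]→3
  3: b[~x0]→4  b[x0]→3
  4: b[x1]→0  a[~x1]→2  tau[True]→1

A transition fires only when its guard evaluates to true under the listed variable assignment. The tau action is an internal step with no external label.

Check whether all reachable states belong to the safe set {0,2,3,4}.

Answer: INVARIANT VIOLATED at state 1

Trace:
Allowed set {0,2,3,4}
Reachable = {0,1}
  0: ✓
  1: VIOLATES
counterexample path to 1: a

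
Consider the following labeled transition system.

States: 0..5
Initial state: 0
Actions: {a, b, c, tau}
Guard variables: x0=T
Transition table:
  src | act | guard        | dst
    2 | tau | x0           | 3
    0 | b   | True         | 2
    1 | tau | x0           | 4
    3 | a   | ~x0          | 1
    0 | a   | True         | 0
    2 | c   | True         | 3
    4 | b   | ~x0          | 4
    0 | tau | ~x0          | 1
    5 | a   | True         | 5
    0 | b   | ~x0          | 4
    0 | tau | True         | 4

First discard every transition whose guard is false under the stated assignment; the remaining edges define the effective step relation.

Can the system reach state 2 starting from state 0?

Guard filter leaves 7 enabled edge(s).
L0 = {0}
L1 = {2,4}  now seen {0,2,4}
L2 = {3}  now seen {0,2,3,4}
R = {0,2,3,4}
Path to 2: b

Answer: REACHABLE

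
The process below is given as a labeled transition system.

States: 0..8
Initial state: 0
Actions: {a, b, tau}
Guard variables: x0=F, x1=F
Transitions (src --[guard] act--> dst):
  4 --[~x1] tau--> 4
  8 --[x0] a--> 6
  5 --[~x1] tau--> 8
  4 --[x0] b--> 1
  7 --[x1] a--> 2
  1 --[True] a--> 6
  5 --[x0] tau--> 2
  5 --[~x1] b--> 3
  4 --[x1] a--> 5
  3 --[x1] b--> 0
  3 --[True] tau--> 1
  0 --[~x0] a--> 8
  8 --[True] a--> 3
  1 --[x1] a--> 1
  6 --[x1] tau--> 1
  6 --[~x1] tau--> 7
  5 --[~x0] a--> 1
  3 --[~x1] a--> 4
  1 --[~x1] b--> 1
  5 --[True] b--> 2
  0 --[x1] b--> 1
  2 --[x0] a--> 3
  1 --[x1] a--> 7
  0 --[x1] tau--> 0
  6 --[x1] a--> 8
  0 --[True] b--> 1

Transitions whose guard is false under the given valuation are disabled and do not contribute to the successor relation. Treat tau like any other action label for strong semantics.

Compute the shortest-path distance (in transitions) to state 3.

Answer: 2

Trace:
Breadth-first toward 3:
  Layer 0: {0}
  Layer 1: {1,8}
  Layer 2: {3,6}
depth(3)=2, e.g. a·a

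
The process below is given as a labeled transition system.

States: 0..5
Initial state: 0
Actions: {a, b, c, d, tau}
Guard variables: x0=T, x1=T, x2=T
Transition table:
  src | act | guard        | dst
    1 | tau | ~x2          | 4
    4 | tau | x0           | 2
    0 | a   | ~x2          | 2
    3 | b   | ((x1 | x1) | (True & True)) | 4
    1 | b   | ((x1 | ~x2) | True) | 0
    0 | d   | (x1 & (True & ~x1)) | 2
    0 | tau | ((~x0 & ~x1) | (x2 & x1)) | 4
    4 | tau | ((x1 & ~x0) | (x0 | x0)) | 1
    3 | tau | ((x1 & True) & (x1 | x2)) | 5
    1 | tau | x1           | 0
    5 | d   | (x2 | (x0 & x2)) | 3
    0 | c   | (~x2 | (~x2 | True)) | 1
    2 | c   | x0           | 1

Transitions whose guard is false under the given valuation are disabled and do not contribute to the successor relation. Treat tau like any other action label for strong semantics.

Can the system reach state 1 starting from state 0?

After dropping false guards: 10 live edges.
depth 0: {0}
depth 1: {1,4}  total {0,1,4}
depth 2: {2}  total {0,1,2,4}
Reach set: {0,1,2,4}
Path to 1: c

Answer: REACHABLE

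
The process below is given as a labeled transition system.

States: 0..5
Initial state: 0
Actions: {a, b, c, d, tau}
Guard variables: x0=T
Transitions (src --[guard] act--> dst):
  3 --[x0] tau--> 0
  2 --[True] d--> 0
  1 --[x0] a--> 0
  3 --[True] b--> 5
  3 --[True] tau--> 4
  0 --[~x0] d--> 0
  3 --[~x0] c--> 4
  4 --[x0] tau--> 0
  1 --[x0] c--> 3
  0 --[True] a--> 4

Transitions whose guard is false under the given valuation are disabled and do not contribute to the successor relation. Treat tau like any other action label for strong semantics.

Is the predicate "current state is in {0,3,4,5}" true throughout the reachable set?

Answer: INVARIANT HOLDS

Working:
Allowed set {0,3,4,5}
Reachable = {0,4}
  0: safe
  4: safe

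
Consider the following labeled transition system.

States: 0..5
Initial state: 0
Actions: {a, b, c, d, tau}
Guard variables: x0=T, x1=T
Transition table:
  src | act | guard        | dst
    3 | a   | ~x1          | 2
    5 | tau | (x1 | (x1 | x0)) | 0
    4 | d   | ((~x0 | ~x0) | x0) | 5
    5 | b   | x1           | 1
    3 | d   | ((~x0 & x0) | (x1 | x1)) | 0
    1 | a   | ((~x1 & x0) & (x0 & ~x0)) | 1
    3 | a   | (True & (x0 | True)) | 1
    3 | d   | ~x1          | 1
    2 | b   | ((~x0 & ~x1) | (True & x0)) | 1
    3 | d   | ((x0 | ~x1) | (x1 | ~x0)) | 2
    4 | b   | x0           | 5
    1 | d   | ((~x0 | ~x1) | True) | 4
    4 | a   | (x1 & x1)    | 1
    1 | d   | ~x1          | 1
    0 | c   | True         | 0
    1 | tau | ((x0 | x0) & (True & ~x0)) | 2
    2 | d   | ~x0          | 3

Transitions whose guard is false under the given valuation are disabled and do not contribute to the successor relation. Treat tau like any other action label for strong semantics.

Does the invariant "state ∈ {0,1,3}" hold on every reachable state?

Answer: INVARIANT HOLDS

Analysis:
Allowed set {0,1,3}
R = {0}
  0: ✓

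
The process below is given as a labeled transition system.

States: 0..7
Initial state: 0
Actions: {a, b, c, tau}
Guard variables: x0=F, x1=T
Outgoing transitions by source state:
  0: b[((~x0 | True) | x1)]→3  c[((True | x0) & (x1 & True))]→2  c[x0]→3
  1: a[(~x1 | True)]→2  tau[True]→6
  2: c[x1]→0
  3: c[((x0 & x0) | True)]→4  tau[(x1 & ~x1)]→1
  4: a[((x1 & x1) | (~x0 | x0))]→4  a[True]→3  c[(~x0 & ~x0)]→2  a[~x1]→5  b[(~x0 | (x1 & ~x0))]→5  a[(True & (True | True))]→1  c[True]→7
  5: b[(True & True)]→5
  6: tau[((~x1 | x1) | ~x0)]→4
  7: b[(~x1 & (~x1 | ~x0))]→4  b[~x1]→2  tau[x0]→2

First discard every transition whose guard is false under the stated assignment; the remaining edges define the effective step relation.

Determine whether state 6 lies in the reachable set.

Guard filter leaves 14 enabled edge(s).
depth 0: {0}
depth 1: {2,3}  now seen {0,2,3}
depth 2: {4}  now seen {0,2,3,4}
depth 3: {1,5,7}  now seen {0,1,2,3,4,5,7}
depth 4: {6}  now seen {0,1,2,3,4,5,6,7}
Reach set: {0,1,2,3,4,5,6,7}
trace reaching 6: b·c·a·tau

Answer: REACHABLE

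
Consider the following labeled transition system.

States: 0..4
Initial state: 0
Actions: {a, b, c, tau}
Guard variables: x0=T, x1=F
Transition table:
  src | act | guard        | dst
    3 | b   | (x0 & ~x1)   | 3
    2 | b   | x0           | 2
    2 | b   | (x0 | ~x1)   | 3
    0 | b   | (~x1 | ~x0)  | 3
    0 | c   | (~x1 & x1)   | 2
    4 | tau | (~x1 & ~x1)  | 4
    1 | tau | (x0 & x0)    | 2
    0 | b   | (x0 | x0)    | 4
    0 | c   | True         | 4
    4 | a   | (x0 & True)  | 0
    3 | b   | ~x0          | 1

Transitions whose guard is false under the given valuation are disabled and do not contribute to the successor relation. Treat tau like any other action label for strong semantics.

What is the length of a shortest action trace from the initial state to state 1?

Answer: UNREACHABLE

Analysis:
BFS to 1:
  Layer 0: {0}
  Layer 1: {3,4}
1 never appears.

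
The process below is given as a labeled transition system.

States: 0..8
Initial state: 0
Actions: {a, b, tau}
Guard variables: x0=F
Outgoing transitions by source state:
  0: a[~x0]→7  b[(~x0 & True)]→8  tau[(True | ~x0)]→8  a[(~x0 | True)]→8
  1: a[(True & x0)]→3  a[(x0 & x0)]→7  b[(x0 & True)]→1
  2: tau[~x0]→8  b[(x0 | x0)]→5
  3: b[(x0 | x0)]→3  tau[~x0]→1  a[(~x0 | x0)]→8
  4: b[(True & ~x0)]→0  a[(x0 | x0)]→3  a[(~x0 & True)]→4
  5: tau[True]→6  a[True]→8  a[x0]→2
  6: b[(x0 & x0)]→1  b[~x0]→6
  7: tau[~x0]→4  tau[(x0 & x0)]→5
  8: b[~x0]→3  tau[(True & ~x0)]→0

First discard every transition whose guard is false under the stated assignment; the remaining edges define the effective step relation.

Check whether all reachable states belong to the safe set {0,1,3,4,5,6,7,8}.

Answer: INVARIANT HOLDS

Working:
Allowed set {0,1,3,4,5,6,7,8}
R = {0,1,3,4,7,8}
  0: ✓
  1: ✓
  3: ✓
  4: ✓
  7: ✓
  8: ✓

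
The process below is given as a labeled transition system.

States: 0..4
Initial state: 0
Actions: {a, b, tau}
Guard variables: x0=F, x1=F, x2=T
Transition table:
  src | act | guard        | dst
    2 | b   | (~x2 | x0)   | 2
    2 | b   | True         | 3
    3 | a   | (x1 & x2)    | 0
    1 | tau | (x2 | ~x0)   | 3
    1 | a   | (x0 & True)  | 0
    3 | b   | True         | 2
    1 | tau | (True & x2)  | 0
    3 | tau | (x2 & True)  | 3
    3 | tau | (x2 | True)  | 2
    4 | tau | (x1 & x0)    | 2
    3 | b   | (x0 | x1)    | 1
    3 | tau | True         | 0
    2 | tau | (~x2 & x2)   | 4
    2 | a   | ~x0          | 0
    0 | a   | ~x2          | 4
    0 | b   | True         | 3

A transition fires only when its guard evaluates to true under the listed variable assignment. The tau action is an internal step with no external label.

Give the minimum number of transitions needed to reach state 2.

Breadth-first toward 2:
  depth 0: {0}
  depth 1: {3}
  depth 2: {2}
first hit 2 at d=2 via b·b

Answer: 2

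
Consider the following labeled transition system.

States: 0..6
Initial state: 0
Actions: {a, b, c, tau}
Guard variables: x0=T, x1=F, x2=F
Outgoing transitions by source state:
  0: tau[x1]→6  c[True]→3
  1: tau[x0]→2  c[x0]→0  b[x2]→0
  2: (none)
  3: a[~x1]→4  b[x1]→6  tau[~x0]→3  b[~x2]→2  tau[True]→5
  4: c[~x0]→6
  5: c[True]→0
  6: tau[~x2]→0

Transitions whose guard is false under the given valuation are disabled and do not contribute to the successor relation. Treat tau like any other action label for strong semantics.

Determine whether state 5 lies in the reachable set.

8 transition(s) survive guard evaluation.
L0 = {0}
L1 = {3}  cumulative {0,3}
L2 = {2,4,5}  cumulative {0,2,3,4,5}
R = {0,2,3,4,5}
trace reaching 5: c·tau

Answer: REACHABLE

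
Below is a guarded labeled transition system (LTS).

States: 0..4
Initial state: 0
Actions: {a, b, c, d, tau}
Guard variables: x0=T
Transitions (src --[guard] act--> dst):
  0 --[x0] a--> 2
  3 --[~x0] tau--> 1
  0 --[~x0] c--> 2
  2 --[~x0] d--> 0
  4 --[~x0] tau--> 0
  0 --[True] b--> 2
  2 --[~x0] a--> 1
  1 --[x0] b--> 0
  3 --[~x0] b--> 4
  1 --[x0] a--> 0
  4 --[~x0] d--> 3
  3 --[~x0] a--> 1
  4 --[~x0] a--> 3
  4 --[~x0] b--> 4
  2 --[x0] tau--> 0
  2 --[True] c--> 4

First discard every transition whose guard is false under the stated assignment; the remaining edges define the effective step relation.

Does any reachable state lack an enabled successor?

Answer: DEADLOCK at state 4

Analysis:
Reach set: {0,2,4}
  0: a→2  b→2  [2 exit(s)]
  2: c→4  tau→0  [2 exit(s)]
  4: ∅  [STUCK]
trace reaching 4: a·c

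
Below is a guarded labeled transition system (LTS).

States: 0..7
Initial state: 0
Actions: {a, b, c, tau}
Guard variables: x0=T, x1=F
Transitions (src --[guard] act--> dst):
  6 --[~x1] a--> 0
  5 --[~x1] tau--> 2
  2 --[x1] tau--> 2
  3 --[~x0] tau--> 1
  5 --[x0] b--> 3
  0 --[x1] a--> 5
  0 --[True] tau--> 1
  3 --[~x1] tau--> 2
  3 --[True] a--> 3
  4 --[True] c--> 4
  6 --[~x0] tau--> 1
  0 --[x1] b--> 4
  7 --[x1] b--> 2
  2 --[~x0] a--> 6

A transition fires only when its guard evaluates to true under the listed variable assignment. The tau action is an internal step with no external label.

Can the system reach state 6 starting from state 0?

Answer: UNREACHABLE

Working:
7 transition(s) survive guard evaluation.
Layer 0: {0}
Layer 1: {1}  now seen {0,1}
R = {0,1}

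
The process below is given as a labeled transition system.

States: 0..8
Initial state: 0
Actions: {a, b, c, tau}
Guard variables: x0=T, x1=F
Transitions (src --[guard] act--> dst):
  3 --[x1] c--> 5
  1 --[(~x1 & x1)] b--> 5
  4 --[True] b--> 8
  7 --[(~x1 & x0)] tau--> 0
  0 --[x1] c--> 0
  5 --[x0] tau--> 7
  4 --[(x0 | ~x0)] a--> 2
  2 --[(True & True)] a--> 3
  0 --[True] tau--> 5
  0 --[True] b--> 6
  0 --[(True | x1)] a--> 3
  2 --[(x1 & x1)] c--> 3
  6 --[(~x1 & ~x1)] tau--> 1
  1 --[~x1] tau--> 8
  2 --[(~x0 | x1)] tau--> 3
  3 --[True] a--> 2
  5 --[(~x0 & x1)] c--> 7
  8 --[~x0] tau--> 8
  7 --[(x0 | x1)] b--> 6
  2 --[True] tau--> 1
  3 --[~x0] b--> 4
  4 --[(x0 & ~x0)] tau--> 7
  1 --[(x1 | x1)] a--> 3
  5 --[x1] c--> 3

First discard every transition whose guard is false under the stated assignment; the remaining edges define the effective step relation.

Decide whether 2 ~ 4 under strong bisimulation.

Refine partition for ~:
  P[0] = {{0,1,2,3,4,5,6,7,8}}
  P[1] = {{0},{1,5,6},{2},{3},{4},{7},{8}}
  P[2] = {{0},{1},{2},{3},{4},{5},{6},{7},{8}}
Fixed point at round 3; 9 class(es).
[2]={2}  [4]={4}

Answer: NOT BISIMILAR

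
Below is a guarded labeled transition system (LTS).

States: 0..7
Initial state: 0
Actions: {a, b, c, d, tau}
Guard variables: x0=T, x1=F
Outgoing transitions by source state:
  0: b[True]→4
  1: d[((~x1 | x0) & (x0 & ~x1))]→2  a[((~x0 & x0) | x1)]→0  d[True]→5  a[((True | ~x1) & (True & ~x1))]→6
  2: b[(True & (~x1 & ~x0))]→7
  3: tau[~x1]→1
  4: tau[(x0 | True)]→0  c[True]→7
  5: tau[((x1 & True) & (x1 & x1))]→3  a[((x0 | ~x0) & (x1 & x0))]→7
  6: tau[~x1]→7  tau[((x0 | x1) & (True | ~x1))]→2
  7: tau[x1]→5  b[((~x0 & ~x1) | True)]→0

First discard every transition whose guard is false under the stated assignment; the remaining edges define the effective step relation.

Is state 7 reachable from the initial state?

Answer: REACHABLE

Working:
Guard filter leaves 10 enabled edge(s).
Layer 0: {0}
Layer 1: {4}  now seen {0,4}
Layer 2: {7}  now seen {0,4,7}
Reachable = {0,4,7}
Path to 7: b·c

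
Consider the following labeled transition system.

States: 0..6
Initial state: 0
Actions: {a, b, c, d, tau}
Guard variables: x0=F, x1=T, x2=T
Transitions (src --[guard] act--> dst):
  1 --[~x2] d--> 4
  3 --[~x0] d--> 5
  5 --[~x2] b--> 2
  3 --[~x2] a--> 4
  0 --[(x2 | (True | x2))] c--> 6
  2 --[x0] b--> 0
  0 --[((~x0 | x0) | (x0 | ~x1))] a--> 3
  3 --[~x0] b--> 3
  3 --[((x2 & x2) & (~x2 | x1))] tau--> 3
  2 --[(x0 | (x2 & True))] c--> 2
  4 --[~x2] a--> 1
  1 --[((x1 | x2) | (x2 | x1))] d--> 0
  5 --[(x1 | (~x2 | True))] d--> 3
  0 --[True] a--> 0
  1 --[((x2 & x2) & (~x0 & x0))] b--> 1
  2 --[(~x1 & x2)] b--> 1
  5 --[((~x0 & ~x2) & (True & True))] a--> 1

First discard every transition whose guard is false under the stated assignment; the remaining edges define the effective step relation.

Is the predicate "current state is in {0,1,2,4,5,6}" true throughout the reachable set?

Allowed set {0,1,2,4,5,6}
Reach set: {0,3,5,6}
  0: ✓
  3: outside
  5: ✓
  6: ✓
witness against invariant: a → 3

Answer: INVARIANT VIOLATED at state 3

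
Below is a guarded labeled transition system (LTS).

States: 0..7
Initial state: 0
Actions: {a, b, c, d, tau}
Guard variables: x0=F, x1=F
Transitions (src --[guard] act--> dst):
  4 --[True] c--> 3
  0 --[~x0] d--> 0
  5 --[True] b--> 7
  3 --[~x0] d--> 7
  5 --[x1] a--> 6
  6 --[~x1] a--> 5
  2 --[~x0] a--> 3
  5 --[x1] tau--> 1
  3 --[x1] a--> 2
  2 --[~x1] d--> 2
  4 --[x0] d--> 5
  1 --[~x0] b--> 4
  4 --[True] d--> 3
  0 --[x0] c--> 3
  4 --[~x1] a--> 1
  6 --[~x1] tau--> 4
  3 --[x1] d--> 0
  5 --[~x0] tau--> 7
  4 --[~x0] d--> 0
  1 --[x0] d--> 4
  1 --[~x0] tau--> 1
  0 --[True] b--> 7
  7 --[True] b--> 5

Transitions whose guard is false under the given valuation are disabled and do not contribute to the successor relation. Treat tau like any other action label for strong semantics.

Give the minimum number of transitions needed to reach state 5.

Answer: 2

Working:
BFS to 5:
  L0 = {0}
  L1 = {7}
  L2 = {5}
5 enters at depth 2; path b·b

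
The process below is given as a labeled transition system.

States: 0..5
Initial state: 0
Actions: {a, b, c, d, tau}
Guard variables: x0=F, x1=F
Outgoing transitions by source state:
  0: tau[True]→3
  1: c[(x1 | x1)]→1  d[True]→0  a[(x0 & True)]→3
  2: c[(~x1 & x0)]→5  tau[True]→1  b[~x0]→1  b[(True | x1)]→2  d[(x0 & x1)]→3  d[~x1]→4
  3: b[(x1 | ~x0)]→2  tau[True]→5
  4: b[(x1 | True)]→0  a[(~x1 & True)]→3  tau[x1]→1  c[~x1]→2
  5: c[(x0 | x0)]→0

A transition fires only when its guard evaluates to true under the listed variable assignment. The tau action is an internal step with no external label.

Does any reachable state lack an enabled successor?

Answer: DEADLOCK at state 5

Trace:
Reach set: {0,1,2,3,4,5}
  0: tau→3  [deg 1]
  1: d→0  [deg 1]
  2: b→1  b→2  d→4  tau→1  [deg 4]
  3: b→2  tau→5  [deg 2]
  4: a→3  b→0  c→2  [deg 3]
  5: ∅  [deadlock]
witness 5: tau·tau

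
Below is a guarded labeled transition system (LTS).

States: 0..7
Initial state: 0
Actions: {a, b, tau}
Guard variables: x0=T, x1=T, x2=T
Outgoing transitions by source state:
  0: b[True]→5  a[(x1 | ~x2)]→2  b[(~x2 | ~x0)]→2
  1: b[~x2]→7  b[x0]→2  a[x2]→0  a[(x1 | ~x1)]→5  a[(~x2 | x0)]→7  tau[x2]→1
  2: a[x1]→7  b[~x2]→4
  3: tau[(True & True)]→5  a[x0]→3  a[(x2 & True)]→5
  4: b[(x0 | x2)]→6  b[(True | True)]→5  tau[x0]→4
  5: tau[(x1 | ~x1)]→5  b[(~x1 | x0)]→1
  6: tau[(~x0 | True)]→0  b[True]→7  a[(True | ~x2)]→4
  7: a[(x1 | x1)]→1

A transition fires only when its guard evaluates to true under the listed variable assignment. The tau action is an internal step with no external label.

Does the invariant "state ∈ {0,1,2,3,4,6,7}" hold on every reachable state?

Allowed set {0,1,2,3,4,6,7}
Reach set: {0,1,2,5,7}
  0: safe
  1: safe
  2: safe
  5: VIOLATES
  7: safe
witness against invariant: b → 5

Answer: INVARIANT VIOLATED at state 5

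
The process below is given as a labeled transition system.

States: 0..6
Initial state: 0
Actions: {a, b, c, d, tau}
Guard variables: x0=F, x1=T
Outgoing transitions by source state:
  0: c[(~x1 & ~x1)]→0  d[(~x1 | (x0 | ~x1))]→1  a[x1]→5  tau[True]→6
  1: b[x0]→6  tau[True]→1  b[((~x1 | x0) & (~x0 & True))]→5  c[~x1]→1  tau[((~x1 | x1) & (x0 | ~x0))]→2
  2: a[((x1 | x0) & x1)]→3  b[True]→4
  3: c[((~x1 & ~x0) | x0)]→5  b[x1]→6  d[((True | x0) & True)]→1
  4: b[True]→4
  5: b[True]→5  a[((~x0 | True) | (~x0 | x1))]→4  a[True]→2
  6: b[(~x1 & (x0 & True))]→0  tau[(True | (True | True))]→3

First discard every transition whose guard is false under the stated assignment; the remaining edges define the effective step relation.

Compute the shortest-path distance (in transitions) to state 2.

Answer: 2

Working:
BFS to 2:
  L0 = {0}
  L1 = {5,6}
  L2 = {2,3,4}
first hit 2 at d=2 via a·a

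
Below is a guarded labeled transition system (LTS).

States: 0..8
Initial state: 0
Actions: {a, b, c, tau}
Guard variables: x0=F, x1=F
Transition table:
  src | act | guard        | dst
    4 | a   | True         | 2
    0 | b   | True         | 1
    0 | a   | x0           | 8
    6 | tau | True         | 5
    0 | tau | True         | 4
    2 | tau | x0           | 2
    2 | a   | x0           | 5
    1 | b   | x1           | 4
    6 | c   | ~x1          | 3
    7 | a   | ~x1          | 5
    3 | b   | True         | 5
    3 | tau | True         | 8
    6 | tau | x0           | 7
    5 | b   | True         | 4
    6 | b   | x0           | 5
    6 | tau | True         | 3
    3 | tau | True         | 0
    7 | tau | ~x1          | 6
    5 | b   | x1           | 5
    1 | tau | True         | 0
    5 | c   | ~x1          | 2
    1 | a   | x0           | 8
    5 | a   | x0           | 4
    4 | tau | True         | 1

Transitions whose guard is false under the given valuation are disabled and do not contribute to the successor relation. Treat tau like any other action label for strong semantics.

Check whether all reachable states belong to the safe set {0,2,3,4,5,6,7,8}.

Safe = {0,2,3,4,5,6,7,8}
Reach set: {0,1,2,4}
  0: safe
  1: ✗ unsafe
  2: safe
  4: safe
witness against invariant: b → 1

Answer: INVARIANT VIOLATED at state 1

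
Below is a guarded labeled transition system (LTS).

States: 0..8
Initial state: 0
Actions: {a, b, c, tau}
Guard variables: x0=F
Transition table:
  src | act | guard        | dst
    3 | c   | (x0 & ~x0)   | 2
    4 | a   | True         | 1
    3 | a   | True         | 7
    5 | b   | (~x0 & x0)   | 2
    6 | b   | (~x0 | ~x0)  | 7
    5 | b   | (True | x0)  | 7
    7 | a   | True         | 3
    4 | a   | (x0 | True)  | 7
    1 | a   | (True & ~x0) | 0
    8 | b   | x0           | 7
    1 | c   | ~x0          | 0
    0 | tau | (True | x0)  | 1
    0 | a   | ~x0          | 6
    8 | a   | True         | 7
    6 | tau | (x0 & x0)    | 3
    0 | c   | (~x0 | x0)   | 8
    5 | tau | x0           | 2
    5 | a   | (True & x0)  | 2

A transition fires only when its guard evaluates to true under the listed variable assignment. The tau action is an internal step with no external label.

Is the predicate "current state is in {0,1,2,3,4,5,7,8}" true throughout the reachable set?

Answer: INVARIANT VIOLATED at state 6

Analysis:
Safe = {0,1,2,3,4,5,7,8}
R = {0,1,3,6,7,8}
  0: ok
  1: ok
  3: ok
  6: outside
  7: ok
  8: ok
reach 6 via a — violates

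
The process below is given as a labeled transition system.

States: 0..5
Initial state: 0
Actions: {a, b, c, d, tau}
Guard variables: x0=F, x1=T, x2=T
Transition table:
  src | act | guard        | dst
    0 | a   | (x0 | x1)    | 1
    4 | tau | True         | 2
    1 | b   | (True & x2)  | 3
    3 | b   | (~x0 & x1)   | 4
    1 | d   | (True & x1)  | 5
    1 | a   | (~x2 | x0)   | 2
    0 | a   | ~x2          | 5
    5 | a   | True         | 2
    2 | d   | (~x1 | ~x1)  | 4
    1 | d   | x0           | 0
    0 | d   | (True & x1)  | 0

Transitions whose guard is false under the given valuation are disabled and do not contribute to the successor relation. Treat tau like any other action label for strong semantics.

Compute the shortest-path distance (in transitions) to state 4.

Answer: 3

Working:
Layered search for 4:
  Layer 0: {0}
  Layer 1: {1}
  Layer 2: {3,5}
  Layer 3: {2,4}
4 enters at depth 3; path a·b·b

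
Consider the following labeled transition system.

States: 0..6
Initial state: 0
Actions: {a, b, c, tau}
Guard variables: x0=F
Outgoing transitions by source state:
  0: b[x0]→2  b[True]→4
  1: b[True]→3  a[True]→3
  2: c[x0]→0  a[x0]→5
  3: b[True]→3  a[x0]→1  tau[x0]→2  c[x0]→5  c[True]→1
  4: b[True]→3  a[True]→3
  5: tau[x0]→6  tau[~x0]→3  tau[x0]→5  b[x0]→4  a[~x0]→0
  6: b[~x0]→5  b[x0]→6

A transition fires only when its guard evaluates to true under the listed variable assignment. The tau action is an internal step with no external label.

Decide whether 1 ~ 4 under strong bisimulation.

Compute ~ classes (split until stable):
  π0 = {{0,1,2,3,4,5,6}}
  π1 = {{0,6},{1,4},{2},{3},{5}}
  π2 = {{0},{1,4},{2},{3},{5},{6}}
Fixed point at round 3; 6 class(es).
1∈{1,4}, 4∈{1,4}

Answer: BISIMILAR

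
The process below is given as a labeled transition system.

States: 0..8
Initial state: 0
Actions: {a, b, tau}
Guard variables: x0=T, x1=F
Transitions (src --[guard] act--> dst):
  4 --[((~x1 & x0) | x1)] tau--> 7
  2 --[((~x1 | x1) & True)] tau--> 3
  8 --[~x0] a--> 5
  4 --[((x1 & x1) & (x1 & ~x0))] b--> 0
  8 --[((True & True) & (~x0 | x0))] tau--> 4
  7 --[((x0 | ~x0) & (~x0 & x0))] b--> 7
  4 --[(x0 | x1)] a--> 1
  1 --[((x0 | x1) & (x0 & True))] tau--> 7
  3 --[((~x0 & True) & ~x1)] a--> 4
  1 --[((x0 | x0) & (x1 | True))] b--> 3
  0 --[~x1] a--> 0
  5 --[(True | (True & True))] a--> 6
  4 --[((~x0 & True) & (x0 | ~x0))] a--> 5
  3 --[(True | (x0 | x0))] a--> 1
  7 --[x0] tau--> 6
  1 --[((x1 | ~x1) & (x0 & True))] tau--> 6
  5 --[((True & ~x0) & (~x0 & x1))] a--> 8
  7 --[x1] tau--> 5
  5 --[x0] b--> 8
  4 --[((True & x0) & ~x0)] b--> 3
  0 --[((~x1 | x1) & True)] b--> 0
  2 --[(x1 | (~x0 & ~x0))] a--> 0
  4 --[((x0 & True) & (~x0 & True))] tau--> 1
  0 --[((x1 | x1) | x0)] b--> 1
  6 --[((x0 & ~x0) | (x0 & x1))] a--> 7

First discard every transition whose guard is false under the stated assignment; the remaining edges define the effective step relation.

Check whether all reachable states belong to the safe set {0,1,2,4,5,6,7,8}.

Inv-set: {0,1,2,4,5,6,7,8}
Reachable = {0,1,3,6,7}
  0: ✓
  1: ✓
  3: outside
  6: ✓
  7: ✓
counterexample path to 3: b·b

Answer: INVARIANT VIOLATED at state 3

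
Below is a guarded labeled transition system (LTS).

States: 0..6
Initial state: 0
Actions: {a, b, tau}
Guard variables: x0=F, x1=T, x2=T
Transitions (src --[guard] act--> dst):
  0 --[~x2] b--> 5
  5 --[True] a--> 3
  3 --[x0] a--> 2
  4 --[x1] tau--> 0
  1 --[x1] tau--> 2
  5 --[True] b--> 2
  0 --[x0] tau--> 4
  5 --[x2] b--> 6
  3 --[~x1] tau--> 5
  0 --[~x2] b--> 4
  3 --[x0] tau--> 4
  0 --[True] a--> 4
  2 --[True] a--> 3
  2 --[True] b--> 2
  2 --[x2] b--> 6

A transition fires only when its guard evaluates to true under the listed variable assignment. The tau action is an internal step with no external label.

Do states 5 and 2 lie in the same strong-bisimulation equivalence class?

Compute ~ classes (split until stable):
  P[0] = {{0,1,2,3,4,5,6}}
  P[1] = {{0},{1,4},{2,5},{3,6}}
  P[2] = {{0},{1},{2,5},{3,6},{4}}
Fixed point at round 3; 5 class(es).
5∈{2,5}, 2∈{2,5}

Answer: BISIMILAR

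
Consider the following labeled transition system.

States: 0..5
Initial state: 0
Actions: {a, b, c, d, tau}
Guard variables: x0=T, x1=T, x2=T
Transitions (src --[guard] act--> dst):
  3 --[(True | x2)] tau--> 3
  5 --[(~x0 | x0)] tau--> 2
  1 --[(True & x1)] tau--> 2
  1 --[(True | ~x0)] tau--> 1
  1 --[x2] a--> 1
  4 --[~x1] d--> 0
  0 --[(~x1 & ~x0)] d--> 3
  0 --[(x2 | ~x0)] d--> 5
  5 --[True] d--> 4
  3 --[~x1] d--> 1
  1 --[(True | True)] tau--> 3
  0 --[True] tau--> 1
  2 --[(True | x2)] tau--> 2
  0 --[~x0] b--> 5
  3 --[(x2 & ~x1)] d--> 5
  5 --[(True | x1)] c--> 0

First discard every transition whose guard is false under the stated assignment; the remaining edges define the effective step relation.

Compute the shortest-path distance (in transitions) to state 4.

Breadth-first toward 4:
  L0 = {0}
  L1 = {1,5}
  L2 = {2,3,4}
4 enters at depth 2; path d·d

Answer: 2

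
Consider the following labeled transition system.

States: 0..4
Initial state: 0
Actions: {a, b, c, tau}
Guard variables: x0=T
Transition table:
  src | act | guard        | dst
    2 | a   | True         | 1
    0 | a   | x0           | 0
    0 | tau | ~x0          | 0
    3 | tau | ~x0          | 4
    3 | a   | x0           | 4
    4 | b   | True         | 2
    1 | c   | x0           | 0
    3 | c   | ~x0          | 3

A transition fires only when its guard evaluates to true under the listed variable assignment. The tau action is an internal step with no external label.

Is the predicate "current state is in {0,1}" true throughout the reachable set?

Answer: INVARIANT HOLDS

Working:
Safe = {0,1}
Reachable = {0}
  0: safe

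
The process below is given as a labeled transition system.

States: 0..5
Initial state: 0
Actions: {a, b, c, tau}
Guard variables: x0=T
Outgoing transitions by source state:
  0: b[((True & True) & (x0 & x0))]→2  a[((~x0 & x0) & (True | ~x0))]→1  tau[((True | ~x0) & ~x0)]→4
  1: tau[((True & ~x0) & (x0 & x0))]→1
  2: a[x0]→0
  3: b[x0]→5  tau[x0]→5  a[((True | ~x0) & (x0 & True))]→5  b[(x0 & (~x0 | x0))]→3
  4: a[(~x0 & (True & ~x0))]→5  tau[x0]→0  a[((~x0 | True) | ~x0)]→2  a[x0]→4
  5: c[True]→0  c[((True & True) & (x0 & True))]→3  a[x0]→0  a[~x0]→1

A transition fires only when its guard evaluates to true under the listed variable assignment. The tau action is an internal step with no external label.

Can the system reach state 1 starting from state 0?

After dropping false guards: 12 live edges.
L0 = {0}
L1 = {2}  cumulative {0,2}
Reach set: {0,2}

Answer: UNREACHABLE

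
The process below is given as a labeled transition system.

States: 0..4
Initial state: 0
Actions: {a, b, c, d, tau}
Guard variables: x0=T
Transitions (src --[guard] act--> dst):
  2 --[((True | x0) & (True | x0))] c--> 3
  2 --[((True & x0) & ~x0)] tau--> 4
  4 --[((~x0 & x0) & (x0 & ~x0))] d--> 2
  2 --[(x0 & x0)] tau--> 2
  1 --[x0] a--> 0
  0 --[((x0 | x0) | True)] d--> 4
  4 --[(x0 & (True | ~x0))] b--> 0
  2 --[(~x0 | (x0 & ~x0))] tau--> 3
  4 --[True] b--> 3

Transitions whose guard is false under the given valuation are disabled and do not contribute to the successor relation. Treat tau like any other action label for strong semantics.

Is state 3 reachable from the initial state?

Answer: REACHABLE

Trace:
Guard filter leaves 6 enabled edge(s).
L0 = {0}
L1 = {4}  total {0,4}
L2 = {3}  total {0,3,4}
Reach set: {0,3,4}
Path to 3: d·b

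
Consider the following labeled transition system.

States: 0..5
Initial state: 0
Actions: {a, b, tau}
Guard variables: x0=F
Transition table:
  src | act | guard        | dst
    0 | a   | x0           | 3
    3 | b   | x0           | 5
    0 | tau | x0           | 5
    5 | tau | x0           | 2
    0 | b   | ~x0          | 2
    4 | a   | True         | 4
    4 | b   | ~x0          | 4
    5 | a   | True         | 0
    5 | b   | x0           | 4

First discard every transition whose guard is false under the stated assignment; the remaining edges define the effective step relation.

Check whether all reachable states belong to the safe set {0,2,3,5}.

Answer: INVARIANT HOLDS

Trace:
Allowed set {0,2,3,5}
Reachable = {0,2}
  0: ✓
  2: ✓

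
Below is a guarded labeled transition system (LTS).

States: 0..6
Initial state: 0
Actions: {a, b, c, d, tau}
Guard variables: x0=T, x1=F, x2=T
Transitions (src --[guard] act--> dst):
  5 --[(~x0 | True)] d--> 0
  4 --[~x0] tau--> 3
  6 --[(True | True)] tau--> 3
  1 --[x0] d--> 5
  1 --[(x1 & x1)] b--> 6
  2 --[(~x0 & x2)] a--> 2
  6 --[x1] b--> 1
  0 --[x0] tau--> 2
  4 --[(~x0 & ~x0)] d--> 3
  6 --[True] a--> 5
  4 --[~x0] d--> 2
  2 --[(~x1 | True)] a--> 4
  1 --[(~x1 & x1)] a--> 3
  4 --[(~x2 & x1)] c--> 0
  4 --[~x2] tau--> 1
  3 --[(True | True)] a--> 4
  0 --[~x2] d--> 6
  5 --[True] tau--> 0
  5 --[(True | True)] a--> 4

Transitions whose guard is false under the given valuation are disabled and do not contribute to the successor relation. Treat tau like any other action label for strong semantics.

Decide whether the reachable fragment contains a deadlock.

Answer: DEADLOCK at state 4

Analysis:
Reachable = {0,2,4}
  0: tau→2  [deg 1]
  2: a→4  [deg 1]
  4: ∅  [STUCK]
Path to 4: tau·a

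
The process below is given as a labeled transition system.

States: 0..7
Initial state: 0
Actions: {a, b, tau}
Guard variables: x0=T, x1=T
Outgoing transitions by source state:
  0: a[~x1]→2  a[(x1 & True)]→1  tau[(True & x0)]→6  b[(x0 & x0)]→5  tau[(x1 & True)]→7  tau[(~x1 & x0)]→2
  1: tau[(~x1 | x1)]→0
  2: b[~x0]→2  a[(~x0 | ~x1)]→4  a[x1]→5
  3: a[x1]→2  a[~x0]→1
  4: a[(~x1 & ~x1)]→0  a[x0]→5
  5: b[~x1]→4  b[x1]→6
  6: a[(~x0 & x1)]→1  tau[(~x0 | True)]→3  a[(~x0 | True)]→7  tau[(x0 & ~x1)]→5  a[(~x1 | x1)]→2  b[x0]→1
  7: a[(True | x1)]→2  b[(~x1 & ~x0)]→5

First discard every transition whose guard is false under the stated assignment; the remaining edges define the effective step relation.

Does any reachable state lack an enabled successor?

Answer: DEADLOCK-FREE

Working:
Reachable = {0,1,2,3,5,6,7}
  0: a→1  b→5  tau→6  tau→7  [deg 4]
  1: tau→0  [deg 1]
  2: a→5  [deg 1]
  3: a→2  [deg 1]
  5: b→6  [deg 1]
  6: a→2  a→7  b→1  tau→3  [deg 4]
  7: a→2  [deg 1]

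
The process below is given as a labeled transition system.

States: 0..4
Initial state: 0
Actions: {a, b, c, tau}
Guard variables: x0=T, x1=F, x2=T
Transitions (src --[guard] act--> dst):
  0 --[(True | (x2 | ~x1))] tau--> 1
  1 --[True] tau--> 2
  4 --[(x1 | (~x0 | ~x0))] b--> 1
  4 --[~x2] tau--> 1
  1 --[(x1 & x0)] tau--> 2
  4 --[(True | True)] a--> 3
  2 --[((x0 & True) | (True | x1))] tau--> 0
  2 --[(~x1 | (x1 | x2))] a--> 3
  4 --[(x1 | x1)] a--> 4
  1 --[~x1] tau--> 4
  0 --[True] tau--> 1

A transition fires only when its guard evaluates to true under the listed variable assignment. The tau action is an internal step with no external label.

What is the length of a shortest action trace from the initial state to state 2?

Answer: 2

Working:
Breadth-first toward 2:
  Layer 0: {0}
  Layer 1: {1}
  Layer 2: {2,4}
depth(2)=2, e.g. tau·tau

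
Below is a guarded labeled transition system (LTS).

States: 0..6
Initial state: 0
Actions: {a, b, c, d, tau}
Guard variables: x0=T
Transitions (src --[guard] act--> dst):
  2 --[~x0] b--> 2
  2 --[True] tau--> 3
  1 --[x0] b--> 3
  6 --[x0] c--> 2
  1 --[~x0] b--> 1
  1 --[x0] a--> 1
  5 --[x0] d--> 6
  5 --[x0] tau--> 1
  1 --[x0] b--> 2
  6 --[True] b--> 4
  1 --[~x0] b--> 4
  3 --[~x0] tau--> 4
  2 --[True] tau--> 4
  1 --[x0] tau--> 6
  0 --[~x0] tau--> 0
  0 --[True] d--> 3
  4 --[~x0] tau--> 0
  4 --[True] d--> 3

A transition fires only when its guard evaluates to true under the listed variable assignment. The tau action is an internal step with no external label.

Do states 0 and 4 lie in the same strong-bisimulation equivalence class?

Answer: BISIMILAR

Analysis:
Compute ~ classes (split until stable):
  round 0: {{0,1,2,3,4,5,6}}
  round 1: {{0,4},{1},{2},{3},{5},{6}}
6 equivalence class(es) (converged in 2)
0∈{0,4}, 4∈{0,4}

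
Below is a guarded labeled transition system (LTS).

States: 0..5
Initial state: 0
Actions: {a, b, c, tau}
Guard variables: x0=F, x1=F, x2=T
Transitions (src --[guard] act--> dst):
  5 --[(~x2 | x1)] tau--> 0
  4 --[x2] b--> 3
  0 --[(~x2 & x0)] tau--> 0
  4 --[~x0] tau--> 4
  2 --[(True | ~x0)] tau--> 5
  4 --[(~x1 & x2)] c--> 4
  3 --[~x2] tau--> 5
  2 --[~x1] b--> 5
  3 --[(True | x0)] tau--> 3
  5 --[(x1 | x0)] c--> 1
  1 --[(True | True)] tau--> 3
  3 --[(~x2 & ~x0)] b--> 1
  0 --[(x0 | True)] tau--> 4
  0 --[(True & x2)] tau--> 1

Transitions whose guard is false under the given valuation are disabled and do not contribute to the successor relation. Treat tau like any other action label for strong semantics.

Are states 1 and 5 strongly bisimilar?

Compute ~ classes (split until stable):
  round 0: {{0,1,2,3,4,5}}
  round 1: {{0,1,3},{2},{4},{5}}
  round 2: {{0},{1,3},{2},{4},{5}}
Fixed point at round 3; 5 class(es).
1∈{1,3}, 5∈{5}

Answer: NOT BISIMILAR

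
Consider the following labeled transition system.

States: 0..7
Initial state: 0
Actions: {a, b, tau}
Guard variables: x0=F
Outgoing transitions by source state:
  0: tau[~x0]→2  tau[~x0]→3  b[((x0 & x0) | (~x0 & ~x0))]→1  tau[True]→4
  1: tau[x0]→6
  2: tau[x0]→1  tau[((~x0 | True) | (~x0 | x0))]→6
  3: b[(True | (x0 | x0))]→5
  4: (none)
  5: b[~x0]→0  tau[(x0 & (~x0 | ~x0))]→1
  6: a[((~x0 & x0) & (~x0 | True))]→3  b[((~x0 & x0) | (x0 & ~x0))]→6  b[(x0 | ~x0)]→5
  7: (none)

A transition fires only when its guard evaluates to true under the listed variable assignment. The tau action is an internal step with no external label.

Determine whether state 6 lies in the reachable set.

Answer: REACHABLE

Trace:
8 transition(s) survive guard evaluation.
Layer 0: {0}
Layer 1: {1,2,3,4}  now seen {0,1,2,3,4}
Layer 2: {5,6}  now seen {0,1,2,3,4,5,6}
R = {0,1,2,3,4,5,6}
witness 6: tau·tau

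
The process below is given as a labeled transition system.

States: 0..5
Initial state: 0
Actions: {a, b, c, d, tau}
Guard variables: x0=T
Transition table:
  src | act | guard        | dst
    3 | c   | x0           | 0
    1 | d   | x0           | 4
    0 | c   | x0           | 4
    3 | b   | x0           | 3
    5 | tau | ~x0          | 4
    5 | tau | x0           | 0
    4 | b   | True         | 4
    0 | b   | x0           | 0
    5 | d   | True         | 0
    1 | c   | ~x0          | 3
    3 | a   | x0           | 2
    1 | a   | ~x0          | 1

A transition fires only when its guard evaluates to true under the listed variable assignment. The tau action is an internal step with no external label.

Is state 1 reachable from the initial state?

9 transition(s) survive guard evaluation.
L0 = {0}
L1 = {4}  total {0,4}
Reach set: {0,4}

Answer: UNREACHABLE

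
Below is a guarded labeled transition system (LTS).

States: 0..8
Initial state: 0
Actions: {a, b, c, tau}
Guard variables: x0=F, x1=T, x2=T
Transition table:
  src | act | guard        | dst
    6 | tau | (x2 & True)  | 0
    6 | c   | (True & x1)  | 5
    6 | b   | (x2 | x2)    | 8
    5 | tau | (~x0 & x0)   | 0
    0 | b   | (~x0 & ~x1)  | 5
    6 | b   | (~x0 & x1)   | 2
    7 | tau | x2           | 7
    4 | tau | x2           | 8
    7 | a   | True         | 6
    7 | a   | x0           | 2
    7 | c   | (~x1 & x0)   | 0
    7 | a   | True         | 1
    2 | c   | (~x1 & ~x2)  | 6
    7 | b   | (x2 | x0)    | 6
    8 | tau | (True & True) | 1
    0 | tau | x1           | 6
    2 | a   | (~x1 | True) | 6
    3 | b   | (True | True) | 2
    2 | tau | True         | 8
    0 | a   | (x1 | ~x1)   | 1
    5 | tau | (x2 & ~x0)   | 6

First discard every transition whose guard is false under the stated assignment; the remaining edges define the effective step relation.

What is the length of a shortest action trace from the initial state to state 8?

Answer: 2

Analysis:
Breadth-first toward 8:
  Layer 0: {0}
  Layer 1: {1,6}
  Layer 2: {2,5,8}
8 enters at depth 2; path tau·b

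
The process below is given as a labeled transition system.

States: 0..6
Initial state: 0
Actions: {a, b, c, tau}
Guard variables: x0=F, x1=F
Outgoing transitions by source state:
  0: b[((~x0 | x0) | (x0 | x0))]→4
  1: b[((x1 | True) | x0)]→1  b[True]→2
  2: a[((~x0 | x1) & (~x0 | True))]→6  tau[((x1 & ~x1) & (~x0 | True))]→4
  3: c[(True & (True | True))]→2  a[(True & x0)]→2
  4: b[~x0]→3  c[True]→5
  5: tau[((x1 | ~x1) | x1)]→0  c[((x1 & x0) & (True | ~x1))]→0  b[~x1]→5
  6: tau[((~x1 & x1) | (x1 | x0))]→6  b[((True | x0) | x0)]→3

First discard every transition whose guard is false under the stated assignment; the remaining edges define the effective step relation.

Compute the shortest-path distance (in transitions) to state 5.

Answer: 2

Trace:
Breadth-first toward 5:
  L0 = {0}
  L1 = {4}
  L2 = {3,5}
first hit 5 at d=2 via b·c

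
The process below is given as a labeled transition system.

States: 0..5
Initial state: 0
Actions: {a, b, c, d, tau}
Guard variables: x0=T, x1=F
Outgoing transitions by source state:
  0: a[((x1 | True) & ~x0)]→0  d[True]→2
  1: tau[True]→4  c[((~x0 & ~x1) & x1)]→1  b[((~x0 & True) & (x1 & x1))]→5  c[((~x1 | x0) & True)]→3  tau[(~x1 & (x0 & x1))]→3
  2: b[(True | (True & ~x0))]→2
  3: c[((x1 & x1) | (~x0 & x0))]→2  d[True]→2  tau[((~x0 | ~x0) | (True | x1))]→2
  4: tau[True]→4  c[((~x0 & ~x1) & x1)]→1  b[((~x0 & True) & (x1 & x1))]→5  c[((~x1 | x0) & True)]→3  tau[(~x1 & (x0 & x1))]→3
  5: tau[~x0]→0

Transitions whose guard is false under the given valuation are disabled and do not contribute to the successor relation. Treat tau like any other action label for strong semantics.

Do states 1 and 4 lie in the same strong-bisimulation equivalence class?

Answer: BISIMILAR

Working:
Compute ~ classes (split until stable):
  π0 = {{0,1,2,3,4,5}}
  π1 = {{0},{1,4},{2},{3},{5}}
5 equivalence class(es) (converged in 2)
1∈{1,4}, 4∈{1,4}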